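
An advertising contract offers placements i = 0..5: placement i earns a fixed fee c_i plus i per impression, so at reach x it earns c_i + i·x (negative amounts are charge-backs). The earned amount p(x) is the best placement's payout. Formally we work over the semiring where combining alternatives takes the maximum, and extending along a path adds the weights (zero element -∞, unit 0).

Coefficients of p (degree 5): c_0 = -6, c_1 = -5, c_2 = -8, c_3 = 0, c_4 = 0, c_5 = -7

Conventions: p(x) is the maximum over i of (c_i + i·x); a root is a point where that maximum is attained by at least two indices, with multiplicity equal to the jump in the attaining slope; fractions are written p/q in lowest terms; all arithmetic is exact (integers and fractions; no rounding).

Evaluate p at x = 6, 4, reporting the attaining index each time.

p(6) = max(-6+0·6=-6, -5+1·6=1, -8+2·6=4, 0+3·6=18, 0+4·6=24, -7+5·6=23) = 24 (attained by i=4)
p(4) = max(-6+0·4=-6, -5+1·4=-1, -8+2·4=0, 0+3·4=12, 0+4·4=16, -7+5·4=13) = 16 (attained by i=4)
Answer: p(6) = 24; p(4) = 16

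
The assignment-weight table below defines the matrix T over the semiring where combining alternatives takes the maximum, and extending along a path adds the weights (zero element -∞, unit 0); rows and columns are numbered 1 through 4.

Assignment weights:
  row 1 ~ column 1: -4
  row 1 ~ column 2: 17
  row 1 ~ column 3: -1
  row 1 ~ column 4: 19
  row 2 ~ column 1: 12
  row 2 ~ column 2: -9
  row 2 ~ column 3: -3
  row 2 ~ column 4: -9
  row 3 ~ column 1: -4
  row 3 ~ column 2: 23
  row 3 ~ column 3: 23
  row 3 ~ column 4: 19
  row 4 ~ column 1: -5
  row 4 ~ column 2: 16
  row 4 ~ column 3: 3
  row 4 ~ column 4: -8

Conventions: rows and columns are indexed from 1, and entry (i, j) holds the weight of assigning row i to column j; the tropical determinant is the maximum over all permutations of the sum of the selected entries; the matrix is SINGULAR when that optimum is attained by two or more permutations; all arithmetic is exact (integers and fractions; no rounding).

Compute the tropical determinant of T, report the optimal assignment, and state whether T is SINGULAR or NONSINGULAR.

σ = (1, 2, 3, 4): (-4) + (-9) + 23 + (-8) = 2
σ = (1, 2, 4, 3): (-4) + (-9) + 19 + 3 = 9
σ = (1, 3, 2, 4): (-4) + (-3) + 23 + (-8) = 8
σ = (1, 3, 4, 2): (-4) + (-3) + 19 + 16 = 28
σ = (1, 4, 2, 3): (-4) + (-9) + 23 + 3 = 13
σ = (1, 4, 3, 2): (-4) + (-9) + 23 + 16 = 26
σ = (2, 1, 3, 4): 17 + 12 + 23 + (-8) = 44
σ = (2, 1, 4, 3): 17 + 12 + 19 + 3 = 51
σ = (2, 3, 1, 4): 17 + (-3) + (-4) + (-8) = 2
σ = (2, 3, 4, 1): 17 + (-3) + 19 + (-5) = 28
σ = (2, 4, 1, 3): 17 + (-9) + (-4) + 3 = 7
σ = (2, 4, 3, 1): 17 + (-9) + 23 + (-5) = 26
σ = (3, 1, 2, 4): (-1) + 12 + 23 + (-8) = 26
σ = (3, 1, 4, 2): (-1) + 12 + 19 + 16 = 46
σ = (3, 2, 1, 4): (-1) + (-9) + (-4) + (-8) = -22
σ = (3, 2, 4, 1): (-1) + (-9) + 19 + (-5) = 4
σ = (3, 4, 1, 2): (-1) + (-9) + (-4) + 16 = 2
σ = (3, 4, 2, 1): (-1) + (-9) + 23 + (-5) = 8
σ = (4, 1, 2, 3): 19 + 12 + 23 + 3 = 57
σ = (4, 1, 3, 2): 19 + 12 + 23 + 16 = 70
σ = (4, 2, 1, 3): 19 + (-9) + (-4) + 3 = 9
σ = (4, 2, 3, 1): 19 + (-9) + 23 + (-5) = 28
σ = (4, 3, 1, 2): 19 + (-3) + (-4) + 16 = 28
σ = (4, 3, 2, 1): 19 + (-3) + 23 + (-5) = 34
Optimal value attained by: σ = (4, 1, 3, 2).
Answer: det⊕(T) = 70; verdict: NONSINGULAR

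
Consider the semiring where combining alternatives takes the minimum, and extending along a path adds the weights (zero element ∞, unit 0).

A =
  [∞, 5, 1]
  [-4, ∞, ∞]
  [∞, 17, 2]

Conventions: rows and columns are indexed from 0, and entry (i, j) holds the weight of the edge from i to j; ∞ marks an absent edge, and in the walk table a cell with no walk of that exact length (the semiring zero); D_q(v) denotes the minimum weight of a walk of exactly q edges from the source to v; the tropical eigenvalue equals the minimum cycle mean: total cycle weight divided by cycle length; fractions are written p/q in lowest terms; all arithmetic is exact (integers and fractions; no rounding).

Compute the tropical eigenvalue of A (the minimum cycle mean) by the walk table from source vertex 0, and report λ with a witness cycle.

q=0: [0, ∞, ∞]
q=1: [∞, 5, 1]
q=2: [1, 18, 3]
q=3: [14, 6, 2]
Optimal cycle mean attained by: cycle 0->1->0, total 5 + (-4), length 2.
Answer: λ = 1/2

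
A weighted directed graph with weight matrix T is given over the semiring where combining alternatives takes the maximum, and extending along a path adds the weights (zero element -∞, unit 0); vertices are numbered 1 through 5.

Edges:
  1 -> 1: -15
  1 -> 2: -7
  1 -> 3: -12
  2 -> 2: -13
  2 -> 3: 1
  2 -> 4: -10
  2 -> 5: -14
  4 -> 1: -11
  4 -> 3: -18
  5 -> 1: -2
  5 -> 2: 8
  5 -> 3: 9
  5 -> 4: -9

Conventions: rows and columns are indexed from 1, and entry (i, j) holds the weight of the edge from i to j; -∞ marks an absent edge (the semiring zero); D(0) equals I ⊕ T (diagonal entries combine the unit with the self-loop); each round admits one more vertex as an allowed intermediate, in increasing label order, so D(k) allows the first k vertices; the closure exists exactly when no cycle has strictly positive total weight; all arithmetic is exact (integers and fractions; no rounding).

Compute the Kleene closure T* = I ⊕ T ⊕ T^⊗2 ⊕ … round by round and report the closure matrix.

D(0):
  [0, -7, -12, -∞, -∞]
  [-∞, 0, 1, -10, -14]
  [-∞, -∞, 0, -∞, -∞]
  [-11, -∞, -18, 0, -∞]
  [-2, 8, 9, -9, 0]
D(1):
  [0, -7, -12, -∞, -∞]
  [-∞, 0, 1, -10, -14]
  [-∞, -∞, 0, -∞, -∞]
  [-11, -18, -18, 0, -∞]
  [-2, 8, 9, -9, 0]
D(2):
  [0, -7, -6, -17, -21]
  [-∞, 0, 1, -10, -14]
  [-∞, -∞, 0, -∞, -∞]
  [-11, -18, -17, 0, -32]
  [-2, 8, 9, -2, 0]
D(3):
  [0, -7, -6, -17, -21]
  [-∞, 0, 1, -10, -14]
  [-∞, -∞, 0, -∞, -∞]
  [-11, -18, -17, 0, -32]
  [-2, 8, 9, -2, 0]
D(4):
  [0, -7, -6, -17, -21]
  [-21, 0, 1, -10, -14]
  [-∞, -∞, 0, -∞, -∞]
  [-11, -18, -17, 0, -32]
  [-2, 8, 9, -2, 0]
D(5):
  [0, -7, -6, -17, -21]
  [-16, 0, 1, -10, -14]
  [-∞, -∞, 0, -∞, -∞]
  [-11, -18, -17, 0, -32]
  [-2, 8, 9, -2, 0]
Answer: T* = [[0, -7, -6, -17, -21], [-16, 0, 1, -10, -14], [-∞, -∞, 0, -∞, -∞], [-11, -18, -17, 0, -32], [-2, 8, 9, -2, 0]]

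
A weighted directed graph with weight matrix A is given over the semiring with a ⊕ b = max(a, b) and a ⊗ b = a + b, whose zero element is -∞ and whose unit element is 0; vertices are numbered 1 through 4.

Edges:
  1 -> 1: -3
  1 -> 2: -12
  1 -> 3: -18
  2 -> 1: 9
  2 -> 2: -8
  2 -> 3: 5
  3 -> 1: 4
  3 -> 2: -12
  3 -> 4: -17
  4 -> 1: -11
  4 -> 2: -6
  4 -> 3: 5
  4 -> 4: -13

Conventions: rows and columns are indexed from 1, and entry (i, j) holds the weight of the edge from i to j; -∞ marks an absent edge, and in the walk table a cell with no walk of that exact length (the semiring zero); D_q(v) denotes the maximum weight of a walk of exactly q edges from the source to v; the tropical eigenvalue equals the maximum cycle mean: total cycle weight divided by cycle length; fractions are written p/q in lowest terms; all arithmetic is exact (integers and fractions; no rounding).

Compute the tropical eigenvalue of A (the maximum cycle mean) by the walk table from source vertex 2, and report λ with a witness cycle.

q=0: [-∞, 0, -∞, -∞]
q=1: [9, -8, 5, -∞]
q=2: [9, -3, -3, -12]
q=3: [6, -3, 2, -20]
q=4: [6, -6, 2, -15]
Optimal cycle mean attained by: cycle 1->2->3->1, total (-12) + 5 + 4, length 3.
Answer: λ = -1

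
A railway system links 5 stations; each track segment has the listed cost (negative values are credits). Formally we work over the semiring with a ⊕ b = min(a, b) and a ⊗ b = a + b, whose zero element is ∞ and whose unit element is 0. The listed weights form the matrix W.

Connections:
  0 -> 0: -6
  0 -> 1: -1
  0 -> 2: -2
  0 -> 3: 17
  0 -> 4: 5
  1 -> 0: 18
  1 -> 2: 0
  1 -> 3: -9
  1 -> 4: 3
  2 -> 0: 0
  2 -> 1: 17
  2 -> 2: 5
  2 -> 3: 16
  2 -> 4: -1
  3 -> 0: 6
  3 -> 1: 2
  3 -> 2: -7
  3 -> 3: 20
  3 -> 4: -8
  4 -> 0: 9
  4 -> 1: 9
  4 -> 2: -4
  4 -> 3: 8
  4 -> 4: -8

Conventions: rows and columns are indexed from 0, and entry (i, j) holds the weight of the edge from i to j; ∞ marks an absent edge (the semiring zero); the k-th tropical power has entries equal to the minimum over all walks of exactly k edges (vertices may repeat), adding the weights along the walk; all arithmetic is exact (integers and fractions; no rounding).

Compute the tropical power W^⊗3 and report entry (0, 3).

W^⊗2:
  [-12, -7, -8, -10, -3]
  [-3, -7, -16, 11, -17]
  [-6, -1, -5, 7, -9]
  [-7, 1, -12, -7, -16]
  [-4, 1, -12, 0, -16]
W^⊗3:
  [-18, -13, -17, -16, -18]
  [-16, -8, -21, -16, -25]
  [-12, -7, -13, -10, -17]
  [-13, -8, -20, -8, -24]
  [-12, -7, -20, -8, -24]
Key observation: the optimum is the walk 0->0->1->3, with weight (-6) + (-1) + (-9) = -16.
Optimal value attained by: walk 0->0->1->3.
Answer: (W^⊗3)[0][3] = -16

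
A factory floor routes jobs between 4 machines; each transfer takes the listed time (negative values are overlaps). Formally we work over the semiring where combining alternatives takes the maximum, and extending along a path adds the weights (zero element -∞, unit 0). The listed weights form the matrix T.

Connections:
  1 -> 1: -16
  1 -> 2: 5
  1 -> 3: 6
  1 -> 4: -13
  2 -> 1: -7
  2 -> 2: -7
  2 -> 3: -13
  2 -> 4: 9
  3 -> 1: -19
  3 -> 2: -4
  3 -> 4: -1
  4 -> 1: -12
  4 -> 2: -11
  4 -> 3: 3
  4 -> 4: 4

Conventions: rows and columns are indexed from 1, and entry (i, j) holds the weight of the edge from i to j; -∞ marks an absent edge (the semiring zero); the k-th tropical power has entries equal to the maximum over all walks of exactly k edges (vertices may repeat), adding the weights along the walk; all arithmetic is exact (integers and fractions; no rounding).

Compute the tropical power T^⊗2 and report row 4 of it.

T^⊗2:
  [-2, 2, -8, 14]
  [-3, -2, 12, 13]
  [-11, -11, 2, 5]
  [-8, -1, 7, 8]
Answer: row 4 of T^⊗2 = [-8, -1, 7, 8]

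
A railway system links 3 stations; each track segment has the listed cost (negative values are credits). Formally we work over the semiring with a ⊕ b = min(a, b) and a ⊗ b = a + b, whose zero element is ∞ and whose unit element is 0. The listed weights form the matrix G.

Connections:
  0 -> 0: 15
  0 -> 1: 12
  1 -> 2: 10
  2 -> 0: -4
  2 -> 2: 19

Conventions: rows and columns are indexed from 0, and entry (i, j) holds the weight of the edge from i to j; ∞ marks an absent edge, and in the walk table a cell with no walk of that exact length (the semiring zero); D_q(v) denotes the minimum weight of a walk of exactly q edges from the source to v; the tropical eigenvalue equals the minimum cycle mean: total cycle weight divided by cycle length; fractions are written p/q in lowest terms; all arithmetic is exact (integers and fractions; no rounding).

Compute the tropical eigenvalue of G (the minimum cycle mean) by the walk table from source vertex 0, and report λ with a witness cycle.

q=0: [0, ∞, ∞]
q=1: [15, 12, ∞]
q=2: [30, 27, 22]
q=3: [18, 42, 37]
Optimal cycle mean attained by: cycle 0->1->2->0, total 12 + 10 + (-4), length 3.
Answer: λ = 6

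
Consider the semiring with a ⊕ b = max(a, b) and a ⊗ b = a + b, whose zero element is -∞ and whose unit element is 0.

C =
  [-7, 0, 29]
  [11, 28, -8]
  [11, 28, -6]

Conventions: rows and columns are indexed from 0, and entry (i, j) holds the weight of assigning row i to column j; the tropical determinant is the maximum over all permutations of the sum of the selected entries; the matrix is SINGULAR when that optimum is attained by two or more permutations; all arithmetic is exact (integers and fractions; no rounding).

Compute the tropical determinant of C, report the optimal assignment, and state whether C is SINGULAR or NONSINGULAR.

σ = (0, 1, 2): (-7) + 28 + (-6) = 15
σ = (0, 2, 1): (-7) + (-8) + 28 = 13
σ = (1, 0, 2): 0 + 11 + (-6) = 5
σ = (1, 2, 0): 0 + (-8) + 11 = 3
σ = (2, 0, 1): 29 + 11 + 28 = 68
σ = (2, 1, 0): 29 + 28 + 11 = 68
Optimal value attained by: σ = (2, 0, 1).
Answer: det⊕(C) = 68; verdict: SINGULAR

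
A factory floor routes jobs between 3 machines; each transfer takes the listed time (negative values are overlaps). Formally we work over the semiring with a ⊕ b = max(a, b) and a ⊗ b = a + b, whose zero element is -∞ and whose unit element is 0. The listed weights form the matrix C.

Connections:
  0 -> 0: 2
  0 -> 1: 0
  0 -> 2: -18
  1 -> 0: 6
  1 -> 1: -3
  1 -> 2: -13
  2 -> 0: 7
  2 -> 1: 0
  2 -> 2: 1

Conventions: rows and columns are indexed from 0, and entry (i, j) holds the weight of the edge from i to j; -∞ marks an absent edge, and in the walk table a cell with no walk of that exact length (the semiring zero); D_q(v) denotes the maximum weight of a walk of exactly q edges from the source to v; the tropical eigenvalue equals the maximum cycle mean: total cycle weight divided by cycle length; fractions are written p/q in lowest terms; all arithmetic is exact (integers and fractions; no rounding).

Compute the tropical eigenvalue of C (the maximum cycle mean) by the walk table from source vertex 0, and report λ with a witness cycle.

q=0: [0, -∞, -∞]
q=1: [2, 0, -18]
q=2: [6, 2, -13]
q=3: [8, 6, -11]
Optimal cycle mean attained by: cycle 0->1->0, total 0 + 6, length 2.
Answer: λ = 3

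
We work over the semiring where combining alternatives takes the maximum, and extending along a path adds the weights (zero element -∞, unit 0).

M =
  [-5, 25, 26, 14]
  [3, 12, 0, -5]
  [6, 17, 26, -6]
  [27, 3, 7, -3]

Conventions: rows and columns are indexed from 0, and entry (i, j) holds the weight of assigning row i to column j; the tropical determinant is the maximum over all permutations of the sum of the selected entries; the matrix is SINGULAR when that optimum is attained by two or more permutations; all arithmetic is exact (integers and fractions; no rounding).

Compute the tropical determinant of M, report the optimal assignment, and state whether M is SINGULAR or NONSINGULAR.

σ = (0, 1, 2, 3): (-5) + 12 + 26 + (-3) = 30
σ = (0, 1, 3, 2): (-5) + 12 + (-6) + 7 = 8
σ = (0, 2, 1, 3): (-5) + 0 + 17 + (-3) = 9
σ = (0, 2, 3, 1): (-5) + 0 + (-6) + 3 = -8
σ = (0, 3, 1, 2): (-5) + (-5) + 17 + 7 = 14
σ = (0, 3, 2, 1): (-5) + (-5) + 26 + 3 = 19
σ = (1, 0, 2, 3): 25 + 3 + 26 + (-3) = 51
σ = (1, 0, 3, 2): 25 + 3 + (-6) + 7 = 29
σ = (1, 2, 0, 3): 25 + 0 + 6 + (-3) = 28
σ = (1, 2, 3, 0): 25 + 0 + (-6) + 27 = 46
σ = (1, 3, 0, 2): 25 + (-5) + 6 + 7 = 33
σ = (1, 3, 2, 0): 25 + (-5) + 26 + 27 = 73
σ = (2, 0, 1, 3): 26 + 3 + 17 + (-3) = 43
σ = (2, 0, 3, 1): 26 + 3 + (-6) + 3 = 26
σ = (2, 1, 0, 3): 26 + 12 + 6 + (-3) = 41
σ = (2, 1, 3, 0): 26 + 12 + (-6) + 27 = 59
σ = (2, 3, 0, 1): 26 + (-5) + 6 + 3 = 30
σ = (2, 3, 1, 0): 26 + (-5) + 17 + 27 = 65
σ = (3, 0, 1, 2): 14 + 3 + 17 + 7 = 41
σ = (3, 0, 2, 1): 14 + 3 + 26 + 3 = 46
σ = (3, 1, 0, 2): 14 + 12 + 6 + 7 = 39
σ = (3, 1, 2, 0): 14 + 12 + 26 + 27 = 79
σ = (3, 2, 0, 1): 14 + 0 + 6 + 3 = 23
σ = (3, 2, 1, 0): 14 + 0 + 17 + 27 = 58
Optimal value attained by: σ = (3, 1, 2, 0).
Answer: det⊕(M) = 79; verdict: NONSINGULAR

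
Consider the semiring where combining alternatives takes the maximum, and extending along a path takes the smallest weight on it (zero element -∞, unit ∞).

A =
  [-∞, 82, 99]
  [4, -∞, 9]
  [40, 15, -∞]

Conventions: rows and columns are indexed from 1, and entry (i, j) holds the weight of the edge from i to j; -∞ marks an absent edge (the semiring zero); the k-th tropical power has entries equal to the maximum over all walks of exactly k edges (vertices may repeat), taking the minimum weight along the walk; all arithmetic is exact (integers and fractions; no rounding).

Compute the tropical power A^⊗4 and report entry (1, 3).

A^⊗2:
  [40, 15, 9]
  [9, 9, 4]
  [4, 40, 40]
A^⊗3:
  [9, 40, 40]
  [4, 9, 9]
  [40, 15, 9]
A^⊗4:
  [40, 15, 9]
  [9, 9, 9]
  [9, 40, 40]
Key observation: the optimum is the walk 1->2->3->1->3, with weight 82 min 9 min 40 min 99 = 9.
Optimal value attained by: walk 1->2->3->1->3.
Answer: (A^⊗4)[1][3] = 9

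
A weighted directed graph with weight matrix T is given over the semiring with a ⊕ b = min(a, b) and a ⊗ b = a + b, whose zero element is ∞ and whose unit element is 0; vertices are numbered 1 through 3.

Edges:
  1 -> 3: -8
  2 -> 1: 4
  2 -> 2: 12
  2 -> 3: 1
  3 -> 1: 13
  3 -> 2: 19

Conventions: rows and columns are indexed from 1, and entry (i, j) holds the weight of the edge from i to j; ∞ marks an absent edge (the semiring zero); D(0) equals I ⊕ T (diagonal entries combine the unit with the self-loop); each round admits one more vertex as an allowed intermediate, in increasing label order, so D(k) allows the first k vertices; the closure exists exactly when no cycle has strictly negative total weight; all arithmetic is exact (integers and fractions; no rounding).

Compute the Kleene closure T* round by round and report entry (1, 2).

D(0):
  [0, ∞, -8]
  [4, 0, 1]
  [13, 19, 0]
D(1):
  [0, ∞, -8]
  [4, 0, -4]
  [13, 19, 0]
D(2):
  [0, ∞, -8]
  [4, 0, -4]
  [13, 19, 0]
D(3):
  [0, 11, -8]
  [4, 0, -4]
  [13, 19, 0]
Answer: T*[1][2] = 11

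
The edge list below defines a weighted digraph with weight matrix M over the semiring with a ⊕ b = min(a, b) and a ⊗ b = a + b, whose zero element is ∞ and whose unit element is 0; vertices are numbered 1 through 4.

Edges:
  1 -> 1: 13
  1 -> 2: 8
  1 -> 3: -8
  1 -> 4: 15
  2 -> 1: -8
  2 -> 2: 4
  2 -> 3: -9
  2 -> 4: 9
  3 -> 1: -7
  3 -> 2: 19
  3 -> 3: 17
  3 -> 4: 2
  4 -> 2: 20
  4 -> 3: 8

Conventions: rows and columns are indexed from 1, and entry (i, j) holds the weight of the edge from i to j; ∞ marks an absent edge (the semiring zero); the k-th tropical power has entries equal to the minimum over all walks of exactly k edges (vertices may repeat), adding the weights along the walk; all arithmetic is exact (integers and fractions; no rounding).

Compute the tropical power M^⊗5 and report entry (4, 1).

M^⊗2:
  [-15, 11, -1, -6]
  [-16, 0, -16, -7]
  [6, 1, -15, 8]
  [1, 24, 11, 10]
M^⊗3:
  [-8, -7, -23, 0]
  [-23, -8, -24, -14]
  [-22, 4, -8, -13]
  [4, 9, -7, 13]
M^⊗4:
  [-30, -4, -16, -21]
  [-31, -15, -31, -22]
  [-15, -14, -30, -7]
  [-14, 12, -4, -5]
M^⊗5:
  [-23, -22, -38, -15]
  [-38, -23, -39, -29]
  [-37, -11, -23, -28]
  [-11, -6, -22, -2]
Key observation: the optimum is the walk 4->2->3->1->3->1, with weight 20 + (-9) + (-7) + (-8) + (-7) = -11.
Optimal value attained by: walk 4->2->3->1->3->1.
Answer: (M^⊗5)[4][1] = -11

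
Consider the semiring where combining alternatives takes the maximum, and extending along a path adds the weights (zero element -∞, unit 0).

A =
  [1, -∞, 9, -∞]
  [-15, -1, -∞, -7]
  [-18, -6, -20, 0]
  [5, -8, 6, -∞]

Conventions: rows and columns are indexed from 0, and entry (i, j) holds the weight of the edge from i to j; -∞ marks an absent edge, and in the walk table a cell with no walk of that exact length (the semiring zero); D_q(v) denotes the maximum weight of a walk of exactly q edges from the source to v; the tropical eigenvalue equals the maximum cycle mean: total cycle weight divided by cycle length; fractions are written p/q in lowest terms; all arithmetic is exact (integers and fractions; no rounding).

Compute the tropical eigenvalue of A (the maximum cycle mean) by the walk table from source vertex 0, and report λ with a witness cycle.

q=0: [0, -∞, -∞, -∞]
q=1: [1, -∞, 9, -∞]
q=2: [2, 3, 10, 9]
q=3: [14, 4, 15, 10]
q=4: [15, 9, 23, 15]
Optimal cycle mean attained by: cycle 0->2->3->0, total 9 + 0 + 5, length 3.
Answer: λ = 14/3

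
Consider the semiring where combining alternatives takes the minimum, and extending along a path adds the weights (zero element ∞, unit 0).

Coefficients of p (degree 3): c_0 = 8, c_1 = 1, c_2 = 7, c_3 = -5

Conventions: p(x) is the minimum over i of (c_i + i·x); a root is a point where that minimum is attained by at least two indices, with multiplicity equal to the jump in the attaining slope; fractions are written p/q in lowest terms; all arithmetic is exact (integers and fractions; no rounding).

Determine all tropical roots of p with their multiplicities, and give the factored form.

hull edge (i=0, c=8) to (i=1, c=1): slope -7, span 1
hull edge (i=1, c=1) to (i=3, c=-5): slope -3, span 2
Factored form: p(x) = -5 ⊗ (x ⊕ 3) ⊗ (x ⊕ 3) ⊗ (x ⊕ 7)
Answer: roots = 3 (mult 2), 7 (mult 1)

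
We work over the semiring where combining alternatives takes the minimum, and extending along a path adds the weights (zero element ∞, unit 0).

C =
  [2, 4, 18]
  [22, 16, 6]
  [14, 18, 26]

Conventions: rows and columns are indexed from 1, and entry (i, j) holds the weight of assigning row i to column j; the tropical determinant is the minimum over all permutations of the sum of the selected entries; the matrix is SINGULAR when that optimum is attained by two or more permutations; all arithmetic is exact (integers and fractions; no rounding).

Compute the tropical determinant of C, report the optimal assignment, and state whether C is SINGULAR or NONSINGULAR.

σ = (1, 2, 3): 2 + 16 + 26 = 44
σ = (1, 3, 2): 2 + 6 + 18 = 26
σ = (2, 1, 3): 4 + 22 + 26 = 52
σ = (2, 3, 1): 4 + 6 + 14 = 24
σ = (3, 1, 2): 18 + 22 + 18 = 58
σ = (3, 2, 1): 18 + 16 + 14 = 48
Optimal value attained by: σ = (2, 3, 1).
Answer: det⊕(C) = 24; verdict: NONSINGULAR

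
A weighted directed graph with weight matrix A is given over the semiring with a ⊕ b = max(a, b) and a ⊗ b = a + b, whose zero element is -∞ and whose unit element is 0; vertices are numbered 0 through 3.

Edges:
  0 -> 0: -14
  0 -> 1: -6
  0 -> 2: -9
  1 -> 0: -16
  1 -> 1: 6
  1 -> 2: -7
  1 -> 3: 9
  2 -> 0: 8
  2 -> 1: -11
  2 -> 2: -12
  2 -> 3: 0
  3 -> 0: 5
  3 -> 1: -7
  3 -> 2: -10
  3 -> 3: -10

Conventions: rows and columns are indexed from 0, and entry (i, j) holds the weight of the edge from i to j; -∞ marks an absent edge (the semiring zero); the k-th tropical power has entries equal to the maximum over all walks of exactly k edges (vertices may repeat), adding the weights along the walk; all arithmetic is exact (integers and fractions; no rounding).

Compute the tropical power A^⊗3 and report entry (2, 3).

A^⊗2:
  [-1, 0, -13, 3]
  [14, 12, -1, 15]
  [5, 2, -1, -2]
  [-2, -1, -4, 2]
A^⊗3:
  [8, 6, -7, 9]
  [20, 18, 5, 21]
  [7, 8, -4, 11]
  [7, 5, -8, 8]
Key observation: the optimum is the walk 2->0->1->3, with weight 8 + (-6) + 9 = 11.
Optimal value attained by: walk 2->0->1->3.
Answer: (A^⊗3)[2][3] = 11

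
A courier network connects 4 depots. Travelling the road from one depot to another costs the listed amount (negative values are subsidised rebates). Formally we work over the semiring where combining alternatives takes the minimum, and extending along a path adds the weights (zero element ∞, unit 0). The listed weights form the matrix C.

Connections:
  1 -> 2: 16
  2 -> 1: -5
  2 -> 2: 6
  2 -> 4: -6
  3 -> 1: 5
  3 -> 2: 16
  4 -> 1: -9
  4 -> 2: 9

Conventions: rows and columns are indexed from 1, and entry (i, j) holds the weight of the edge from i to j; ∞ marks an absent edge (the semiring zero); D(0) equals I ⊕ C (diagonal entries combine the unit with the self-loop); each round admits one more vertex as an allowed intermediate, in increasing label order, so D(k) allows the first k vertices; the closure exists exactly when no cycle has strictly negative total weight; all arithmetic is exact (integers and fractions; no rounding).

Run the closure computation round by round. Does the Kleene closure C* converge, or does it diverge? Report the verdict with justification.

D(0):
  [0, 16, ∞, ∞]
  [-5, 0, ∞, -6]
  [5, 16, 0, ∞]
  [-9, 9, ∞, 0]
D(1):
  [0, 16, ∞, ∞]
  [-5, 0, ∞, -6]
  [5, 16, 0, ∞]
  [-9, 7, ∞, 0]
D(2):
  [0, 16, ∞, 10]
  [-5, 0, ∞, -6]
  [5, 16, 0, 10]
  [-9, 7, ∞, 0]
D(3):
  [0, 16, ∞, 10]
  [-5, 0, ∞, -6]
  [5, 16, 0, 10]
  [-9, 7, ∞, 0]
D(4):
  [0, 16, ∞, 10]
  [-15, 0, ∞, -6]
  [1, 16, 0, 10]
  [-9, 7, ∞, 0]
Key observation: every diagonal entry stays at the unit through all rounds, so no improving cycle exists.
Answer: CONVERGES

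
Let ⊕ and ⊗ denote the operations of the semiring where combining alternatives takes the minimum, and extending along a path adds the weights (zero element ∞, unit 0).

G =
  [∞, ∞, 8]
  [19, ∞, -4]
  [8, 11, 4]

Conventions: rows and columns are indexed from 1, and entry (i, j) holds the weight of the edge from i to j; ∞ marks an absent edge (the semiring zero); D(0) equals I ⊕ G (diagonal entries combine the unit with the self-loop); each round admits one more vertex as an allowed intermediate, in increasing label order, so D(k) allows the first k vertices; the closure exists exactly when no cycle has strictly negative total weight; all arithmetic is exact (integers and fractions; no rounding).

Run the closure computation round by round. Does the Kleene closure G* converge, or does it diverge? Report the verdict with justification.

D(0):
  [0, ∞, 8]
  [19, 0, -4]
  [8, 11, 0]
D(1):
  [0, ∞, 8]
  [19, 0, -4]
  [8, 11, 0]
D(2):
  [0, ∞, 8]
  [19, 0, -4]
  [8, 11, 0]
D(3):
  [0, 19, 8]
  [4, 0, -4]
  [8, 11, 0]
Key observation: every diagonal entry stays at the unit through all rounds, so no improving cycle exists.
Answer: CONVERGES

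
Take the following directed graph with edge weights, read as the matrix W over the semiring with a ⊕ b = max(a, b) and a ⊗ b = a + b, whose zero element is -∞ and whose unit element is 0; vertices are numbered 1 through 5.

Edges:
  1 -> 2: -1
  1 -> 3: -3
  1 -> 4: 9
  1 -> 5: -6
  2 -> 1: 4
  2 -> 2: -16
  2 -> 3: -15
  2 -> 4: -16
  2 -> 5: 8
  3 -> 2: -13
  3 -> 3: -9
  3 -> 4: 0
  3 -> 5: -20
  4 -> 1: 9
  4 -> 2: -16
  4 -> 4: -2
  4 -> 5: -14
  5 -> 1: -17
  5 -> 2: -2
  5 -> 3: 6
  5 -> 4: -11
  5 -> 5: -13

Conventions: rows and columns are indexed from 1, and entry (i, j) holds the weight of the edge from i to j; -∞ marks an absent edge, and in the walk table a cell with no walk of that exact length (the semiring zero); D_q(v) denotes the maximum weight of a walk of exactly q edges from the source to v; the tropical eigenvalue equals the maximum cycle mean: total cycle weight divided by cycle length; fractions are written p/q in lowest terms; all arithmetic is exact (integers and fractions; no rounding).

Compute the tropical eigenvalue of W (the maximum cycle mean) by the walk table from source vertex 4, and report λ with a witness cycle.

q=0: [-∞, -∞, -∞, 0, -∞]
q=1: [9, -16, -∞, -2, -14]
q=2: [7, 8, 6, 18, 3]
q=3: [27, 6, 9, 16, 16]
q=4: [25, 26, 24, 36, 21]
q=5: [45, 24, 27, 34, 34]
Optimal cycle mean attained by: cycle 1->4->1, total 9 + 9, length 2.
Answer: λ = 9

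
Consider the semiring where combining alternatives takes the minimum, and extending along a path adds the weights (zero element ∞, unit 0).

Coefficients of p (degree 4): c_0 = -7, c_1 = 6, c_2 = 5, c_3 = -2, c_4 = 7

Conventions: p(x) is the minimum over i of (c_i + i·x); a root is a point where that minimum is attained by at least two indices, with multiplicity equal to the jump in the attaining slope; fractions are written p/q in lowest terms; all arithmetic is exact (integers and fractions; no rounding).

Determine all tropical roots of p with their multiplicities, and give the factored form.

hull edge (i=0, c=-7) to (i=3, c=-2): slope 5/3, span 3
hull edge (i=3, c=-2) to (i=4, c=7): slope 9, span 1
Factored form: p(x) = 7 ⊗ (x ⊕ (-9)) ⊗ (x ⊕ (-5/3)) ⊗ (x ⊕ (-5/3)) ⊗ (x ⊕ (-5/3))
Answer: roots = -9 (mult 1), -5/3 (mult 3)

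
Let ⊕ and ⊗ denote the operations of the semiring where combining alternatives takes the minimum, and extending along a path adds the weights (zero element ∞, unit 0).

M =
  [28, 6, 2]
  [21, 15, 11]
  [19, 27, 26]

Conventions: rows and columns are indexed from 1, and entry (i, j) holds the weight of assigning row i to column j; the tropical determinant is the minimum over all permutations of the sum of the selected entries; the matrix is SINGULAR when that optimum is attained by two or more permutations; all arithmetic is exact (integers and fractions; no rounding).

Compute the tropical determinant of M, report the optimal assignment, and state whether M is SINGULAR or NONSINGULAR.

σ = (1, 2, 3): 28 + 15 + 26 = 69
σ = (1, 3, 2): 28 + 11 + 27 = 66
σ = (2, 1, 3): 6 + 21 + 26 = 53
σ = (2, 3, 1): 6 + 11 + 19 = 36
σ = (3, 1, 2): 2 + 21 + 27 = 50
σ = (3, 2, 1): 2 + 15 + 19 = 36
Optimal value attained by: σ = (2, 3, 1).
Answer: det⊕(M) = 36; verdict: SINGULAR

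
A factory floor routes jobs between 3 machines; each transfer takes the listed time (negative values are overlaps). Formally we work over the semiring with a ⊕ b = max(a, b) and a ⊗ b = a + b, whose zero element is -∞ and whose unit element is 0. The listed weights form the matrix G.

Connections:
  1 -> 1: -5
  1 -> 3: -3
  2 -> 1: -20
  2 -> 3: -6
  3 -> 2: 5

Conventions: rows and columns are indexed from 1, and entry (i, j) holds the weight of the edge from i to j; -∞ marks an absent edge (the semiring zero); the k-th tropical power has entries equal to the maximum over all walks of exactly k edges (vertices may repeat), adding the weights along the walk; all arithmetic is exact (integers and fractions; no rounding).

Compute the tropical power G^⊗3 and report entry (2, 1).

G^⊗2:
  [-10, 2, -8]
  [-25, -1, -23]
  [-15, -∞, -1]
G^⊗3:
  [-15, -3, -4]
  [-21, -18, -7]
  [-20, 4, -18]
Key observation: the optimum is the walk 2->3->2->1, with weight (-6) + 5 + (-20) = -21.
Optimal value attained by: walk 2->3->2->1.
Answer: (G^⊗3)[2][1] = -21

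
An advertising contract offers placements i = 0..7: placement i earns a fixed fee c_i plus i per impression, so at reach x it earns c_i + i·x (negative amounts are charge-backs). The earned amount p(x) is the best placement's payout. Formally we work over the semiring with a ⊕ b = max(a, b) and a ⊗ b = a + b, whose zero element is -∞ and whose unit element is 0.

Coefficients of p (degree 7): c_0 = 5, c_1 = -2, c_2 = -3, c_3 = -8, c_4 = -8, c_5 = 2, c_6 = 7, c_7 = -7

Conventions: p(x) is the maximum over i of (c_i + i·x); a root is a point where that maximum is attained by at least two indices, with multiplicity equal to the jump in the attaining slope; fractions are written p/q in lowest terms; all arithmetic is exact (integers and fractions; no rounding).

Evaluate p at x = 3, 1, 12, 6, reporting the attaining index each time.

p(3) = max(5+0·3=5, -2+1·3=1, -3+2·3=3, -8+3·3=1, -8+4·3=4, 2+5·3=17, 7+6·3=25, -7+7·3=14) = 25 (attained by i=6)
p(1) = max(5+0·1=5, -2+1·1=-1, -3+2·1=-1, -8+3·1=-5, -8+4·1=-4, 2+5·1=7, 7+6·1=13, -7+7·1=0) = 13 (attained by i=6)
p(12) = max(5+0·12=5, -2+1·12=10, -3+2·12=21, -8+3·12=28, -8+4·12=40, 2+5·12=62, 7+6·12=79, -7+7·12=77) = 79 (attained by i=6)
p(6) = max(5+0·6=5, -2+1·6=4, -3+2·6=9, -8+3·6=10, -8+4·6=16, 2+5·6=32, 7+6·6=43, -7+7·6=35) = 43 (attained by i=6)
Answer: p(3) = 25; p(1) = 13; p(12) = 79; p(6) = 43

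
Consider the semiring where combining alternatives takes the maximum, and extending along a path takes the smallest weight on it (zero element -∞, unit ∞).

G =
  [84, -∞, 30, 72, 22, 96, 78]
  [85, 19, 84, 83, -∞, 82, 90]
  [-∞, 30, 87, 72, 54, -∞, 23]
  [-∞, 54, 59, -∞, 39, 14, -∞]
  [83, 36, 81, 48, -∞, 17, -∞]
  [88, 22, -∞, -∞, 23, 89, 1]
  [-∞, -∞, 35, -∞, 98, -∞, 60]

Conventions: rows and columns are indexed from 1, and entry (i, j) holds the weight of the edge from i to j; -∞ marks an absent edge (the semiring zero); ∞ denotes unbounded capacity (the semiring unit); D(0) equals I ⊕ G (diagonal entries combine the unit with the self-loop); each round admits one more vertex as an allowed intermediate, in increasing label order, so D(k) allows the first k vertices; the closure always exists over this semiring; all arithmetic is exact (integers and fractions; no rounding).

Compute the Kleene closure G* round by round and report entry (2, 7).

D(0):
  [∞, -∞, 30, 72, 22, 96, 78]
  [85, ∞, 84, 83, -∞, 82, 90]
  [-∞, 30, ∞, 72, 54, -∞, 23]
  [-∞, 54, 59, ∞, 39, 14, -∞]
  [83, 36, 81, 48, ∞, 17, -∞]
  [88, 22, -∞, -∞, 23, ∞, 1]
  [-∞, -∞, 35, -∞, 98, -∞, ∞]
D(1):
  [∞, -∞, 30, 72, 22, 96, 78]
  [85, ∞, 84, 83, 22, 85, 90]
  [-∞, 30, ∞, 72, 54, -∞, 23]
  [-∞, 54, 59, ∞, 39, 14, -∞]
  [83, 36, 81, 72, ∞, 83, 78]
  [88, 22, 30, 72, 23, ∞, 78]
  [-∞, -∞, 35, -∞, 98, -∞, ∞]
D(2):
  [∞, -∞, 30, 72, 22, 96, 78]
  [85, ∞, 84, 83, 22, 85, 90]
  [30, 30, ∞, 72, 54, 30, 30]
  [54, 54, 59, ∞, 39, 54, 54]
  [83, 36, 81, 72, ∞, 83, 78]
  [88, 22, 30, 72, 23, ∞, 78]
  [-∞, -∞, 35, -∞, 98, -∞, ∞]
D(3):
  [∞, 30, 30, 72, 30, 96, 78]
  [85, ∞, 84, 83, 54, 85, 90]
  [30, 30, ∞, 72, 54, 30, 30]
  [54, 54, 59, ∞, 54, 54, 54]
  [83, 36, 81, 72, ∞, 83, 78]
  [88, 30, 30, 72, 30, ∞, 78]
  [30, 30, 35, 35, 98, 30, ∞]
D(4):
  [∞, 54, 59, 72, 54, 96, 78]
  [85, ∞, 84, 83, 54, 85, 90]
  [54, 54, ∞, 72, 54, 54, 54]
  [54, 54, 59, ∞, 54, 54, 54]
  [83, 54, 81, 72, ∞, 83, 78]
  [88, 54, 59, 72, 54, ∞, 78]
  [35, 35, 35, 35, 98, 35, ∞]
D(5):
  [∞, 54, 59, 72, 54, 96, 78]
  [85, ∞, 84, 83, 54, 85, 90]
  [54, 54, ∞, 72, 54, 54, 54]
  [54, 54, 59, ∞, 54, 54, 54]
  [83, 54, 81, 72, ∞, 83, 78]
  [88, 54, 59, 72, 54, ∞, 78]
  [83, 54, 81, 72, 98, 83, ∞]
D(6):
  [∞, 54, 59, 72, 54, 96, 78]
  [85, ∞, 84, 83, 54, 85, 90]
  [54, 54, ∞, 72, 54, 54, 54]
  [54, 54, 59, ∞, 54, 54, 54]
  [83, 54, 81, 72, ∞, 83, 78]
  [88, 54, 59, 72, 54, ∞, 78]
  [83, 54, 81, 72, 98, 83, ∞]
D(7):
  [∞, 54, 78, 72, 78, 96, 78]
  [85, ∞, 84, 83, 90, 85, 90]
  [54, 54, ∞, 72, 54, 54, 54]
  [54, 54, 59, ∞, 54, 54, 54]
  [83, 54, 81, 72, ∞, 83, 78]
  [88, 54, 78, 72, 78, ∞, 78]
  [83, 54, 81, 72, 98, 83, ∞]
Answer: G*[2][7] = 90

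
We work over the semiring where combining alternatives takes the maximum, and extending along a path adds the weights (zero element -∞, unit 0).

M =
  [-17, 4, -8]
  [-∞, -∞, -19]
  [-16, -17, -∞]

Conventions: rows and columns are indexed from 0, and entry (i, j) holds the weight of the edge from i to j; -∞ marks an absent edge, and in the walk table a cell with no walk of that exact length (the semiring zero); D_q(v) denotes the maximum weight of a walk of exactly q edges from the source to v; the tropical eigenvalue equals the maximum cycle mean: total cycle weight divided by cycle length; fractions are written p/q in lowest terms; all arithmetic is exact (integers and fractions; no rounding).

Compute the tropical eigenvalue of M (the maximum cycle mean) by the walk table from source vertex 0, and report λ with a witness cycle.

q=0: [0, -∞, -∞]
q=1: [-17, 4, -8]
q=2: [-24, -13, -15]
q=3: [-31, -20, -32]
Optimal cycle mean attained by: cycle 0->1->2->0, total 4 + (-19) + (-16), length 3.
Answer: λ = -31/3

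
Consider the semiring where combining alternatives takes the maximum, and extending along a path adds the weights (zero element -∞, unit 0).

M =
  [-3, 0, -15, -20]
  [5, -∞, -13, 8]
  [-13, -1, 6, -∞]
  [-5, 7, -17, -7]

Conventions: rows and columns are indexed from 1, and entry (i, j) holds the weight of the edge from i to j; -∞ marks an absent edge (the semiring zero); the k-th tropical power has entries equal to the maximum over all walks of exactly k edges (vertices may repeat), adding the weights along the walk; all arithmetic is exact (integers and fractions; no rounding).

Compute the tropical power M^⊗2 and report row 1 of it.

M^⊗2:
  [5, -3, -9, 8]
  [3, 15, -7, 1]
  [4, 5, 12, 7]
  [12, 0, -6, 15]
Answer: row 1 of M^⊗2 = [5, -3, -9, 8]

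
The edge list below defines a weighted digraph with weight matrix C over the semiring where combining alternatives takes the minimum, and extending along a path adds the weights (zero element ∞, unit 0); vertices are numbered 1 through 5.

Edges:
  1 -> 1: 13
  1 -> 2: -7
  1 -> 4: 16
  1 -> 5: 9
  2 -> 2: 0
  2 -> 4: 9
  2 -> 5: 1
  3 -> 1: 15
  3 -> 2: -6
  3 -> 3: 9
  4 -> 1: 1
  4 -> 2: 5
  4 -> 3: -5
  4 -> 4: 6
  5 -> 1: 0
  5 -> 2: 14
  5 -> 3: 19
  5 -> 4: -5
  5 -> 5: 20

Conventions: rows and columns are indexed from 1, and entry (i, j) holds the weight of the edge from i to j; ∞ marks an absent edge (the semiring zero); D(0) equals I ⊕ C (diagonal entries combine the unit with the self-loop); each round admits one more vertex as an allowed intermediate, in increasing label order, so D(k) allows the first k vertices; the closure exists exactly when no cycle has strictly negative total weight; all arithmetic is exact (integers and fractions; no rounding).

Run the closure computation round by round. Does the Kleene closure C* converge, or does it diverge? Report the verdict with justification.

D(0):
  [0, -7, ∞, 16, 9]
  [∞, 0, ∞, 9, 1]
  [15, -6, 0, ∞, ∞]
  [1, 5, -5, 0, ∞]
  [0, 14, 19, -5, 0]
D(1):
  [0, -7, ∞, 16, 9]
  [∞, 0, ∞, 9, 1]
  [15, -6, 0, 31, 24]
  [1, -6, -5, 0, 10]
  [0, -7, 19, -5, 0]
Detection: at round 2, diagonal entry (5, 5) turns strictly negative.
Key observation: the cycle 5->1->2->5 has total weight 0 + (-7) + 1, which is strictly negative.
Answer: DIVERGES — negative cycle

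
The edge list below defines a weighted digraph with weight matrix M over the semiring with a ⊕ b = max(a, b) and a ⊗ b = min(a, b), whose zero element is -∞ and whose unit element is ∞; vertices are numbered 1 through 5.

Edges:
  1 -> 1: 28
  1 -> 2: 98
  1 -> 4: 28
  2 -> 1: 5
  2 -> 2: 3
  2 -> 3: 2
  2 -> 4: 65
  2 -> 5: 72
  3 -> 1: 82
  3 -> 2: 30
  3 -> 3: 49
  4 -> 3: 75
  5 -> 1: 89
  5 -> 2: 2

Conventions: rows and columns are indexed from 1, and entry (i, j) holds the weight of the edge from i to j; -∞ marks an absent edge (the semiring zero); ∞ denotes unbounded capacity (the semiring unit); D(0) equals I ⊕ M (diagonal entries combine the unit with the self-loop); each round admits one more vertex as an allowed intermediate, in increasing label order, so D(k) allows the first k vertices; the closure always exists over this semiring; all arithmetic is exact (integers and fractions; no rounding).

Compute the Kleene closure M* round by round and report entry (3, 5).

D(0):
  [∞, 98, -∞, 28, -∞]
  [5, ∞, 2, 65, 72]
  [82, 30, ∞, -∞, -∞]
  [-∞, -∞, 75, ∞, -∞]
  [89, 2, -∞, -∞, ∞]
D(1):
  [∞, 98, -∞, 28, -∞]
  [5, ∞, 2, 65, 72]
  [82, 82, ∞, 28, -∞]
  [-∞, -∞, 75, ∞, -∞]
  [89, 89, -∞, 28, ∞]
D(2):
  [∞, 98, 2, 65, 72]
  [5, ∞, 2, 65, 72]
  [82, 82, ∞, 65, 72]
  [-∞, -∞, 75, ∞, -∞]
  [89, 89, 2, 65, ∞]
D(3):
  [∞, 98, 2, 65, 72]
  [5, ∞, 2, 65, 72]
  [82, 82, ∞, 65, 72]
  [75, 75, 75, ∞, 72]
  [89, 89, 2, 65, ∞]
D(4):
  [∞, 98, 65, 65, 72]
  [65, ∞, 65, 65, 72]
  [82, 82, ∞, 65, 72]
  [75, 75, 75, ∞, 72]
  [89, 89, 65, 65, ∞]
D(5):
  [∞, 98, 65, 65, 72]
  [72, ∞, 65, 65, 72]
  [82, 82, ∞, 65, 72]
  [75, 75, 75, ∞, 72]
  [89, 89, 65, 65, ∞]
Answer: M*[3][5] = 72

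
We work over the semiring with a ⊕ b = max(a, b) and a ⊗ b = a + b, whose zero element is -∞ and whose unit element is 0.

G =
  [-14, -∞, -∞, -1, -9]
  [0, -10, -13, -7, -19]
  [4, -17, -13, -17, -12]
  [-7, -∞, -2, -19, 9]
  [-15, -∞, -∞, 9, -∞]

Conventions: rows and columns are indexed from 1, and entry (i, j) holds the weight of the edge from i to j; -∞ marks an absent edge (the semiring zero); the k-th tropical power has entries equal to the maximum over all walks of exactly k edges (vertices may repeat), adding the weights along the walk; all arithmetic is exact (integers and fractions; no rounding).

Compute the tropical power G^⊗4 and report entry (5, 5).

G^⊗2:
  [-8, -∞, -3, 0, 8]
  [-9, -20, -9, -1, 2]
  [-9, -27, -19, 3, -5]
  [2, -19, -15, 18, -10]
  [2, -∞, 7, -10, 18]
G^⊗3:
  [1, -20, -2, 17, 9]
  [-5, -26, -3, 11, 8]
  [-4, -36, 1, 4, 12]
  [11, -29, 16, 1, 27]
  [11, -10, -6, 27, -1]
G^⊗4:
  [10, -19, 15, 18, 26]
  [4, -20, 9, 17, 20]
  [5, -16, 2, 21, 13]
  [20, -1, 3, 36, 10]
  [20, -20, 25, 10, 36]
Key observation: the optimum is the walk 5->4->5->4->5, with weight 9 + 9 + 9 + 9 = 36.
Optimal value attained by: walk 5->4->5->4->5.
Answer: (G^⊗4)[5][5] = 36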